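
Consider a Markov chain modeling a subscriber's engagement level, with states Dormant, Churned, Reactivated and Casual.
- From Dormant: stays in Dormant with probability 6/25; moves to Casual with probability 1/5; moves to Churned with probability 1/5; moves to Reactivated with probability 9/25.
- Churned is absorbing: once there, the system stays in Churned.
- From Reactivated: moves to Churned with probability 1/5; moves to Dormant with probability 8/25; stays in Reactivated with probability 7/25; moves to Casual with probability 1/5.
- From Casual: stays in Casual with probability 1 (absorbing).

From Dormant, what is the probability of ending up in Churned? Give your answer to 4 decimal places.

0.5000

Let h(s) be the probability of absorption at Churned starting from transient state s. Then h(Churned) = 1 and h(Casual) = 0. By first-step analysis:
h(Dormant) = 0.24·h(Dormant) + 0.2·1 + 0.36·h(Reactivated) + 0.2·0
h(Reactivated) = 0.32·h(Dormant) + 0.2·1 + 0.28·h(Reactivated) + 0.2·0
Solving: h(Dormant) = 0.5000, h(Reactivated) = 0.5000.
Starting from Dormant, the probability is 0.5000.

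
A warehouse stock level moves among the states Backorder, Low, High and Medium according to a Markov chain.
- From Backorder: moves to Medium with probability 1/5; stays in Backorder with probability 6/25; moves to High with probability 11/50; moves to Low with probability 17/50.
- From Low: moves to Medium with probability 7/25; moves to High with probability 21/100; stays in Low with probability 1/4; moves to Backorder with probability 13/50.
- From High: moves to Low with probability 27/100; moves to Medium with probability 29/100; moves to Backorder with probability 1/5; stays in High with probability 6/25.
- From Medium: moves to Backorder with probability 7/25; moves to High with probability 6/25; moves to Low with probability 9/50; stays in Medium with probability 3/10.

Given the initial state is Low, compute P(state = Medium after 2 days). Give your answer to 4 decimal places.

0.2669

Propagate the distribution vector 2 days from Low.
After 0 days: (0.0000, 1.0000, 0.0000, 0.0000)
After 1 day: (0.2600, 0.2500, 0.2100, 0.2800)
After 2 days: (0.2478, 0.2580, 0.2273, 0.2669)
P(in Medium after 2 days) = 0.2669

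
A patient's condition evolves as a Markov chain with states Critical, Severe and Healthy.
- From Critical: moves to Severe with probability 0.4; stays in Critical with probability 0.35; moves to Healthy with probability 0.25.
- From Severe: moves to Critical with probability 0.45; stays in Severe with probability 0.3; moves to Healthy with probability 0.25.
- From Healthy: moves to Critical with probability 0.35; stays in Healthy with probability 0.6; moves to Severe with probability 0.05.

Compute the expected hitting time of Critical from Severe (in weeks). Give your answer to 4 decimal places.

2.4299

Let t(s) be the expected number of weeks to first reach Critical from state s, with t(Critical) = 0. Conditioning on the first week:
t(Severe) = 1 + 0.3·t(Severe) + 0.25·t(Healthy)
t(Healthy) = 1 + 0.05·t(Severe) + 0.6·t(Healthy)
Solving: t(Severe) = 2.4299, t(Healthy) = 2.8037.
Expected weeks from Severe to Critical: 2.4299.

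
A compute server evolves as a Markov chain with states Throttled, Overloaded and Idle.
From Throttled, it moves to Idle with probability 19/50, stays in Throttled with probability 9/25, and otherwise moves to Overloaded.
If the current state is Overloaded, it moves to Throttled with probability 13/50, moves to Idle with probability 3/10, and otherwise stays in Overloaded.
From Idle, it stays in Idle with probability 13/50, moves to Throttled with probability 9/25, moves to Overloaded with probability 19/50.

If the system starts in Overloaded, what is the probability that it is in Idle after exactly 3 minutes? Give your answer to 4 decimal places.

0.3129

Propagate the distribution vector 3 minutes from Overloaded.
After 0 minutes: (0.0000, 1.0000, 0.0000)
After 1 minute: (0.2600, 0.4400, 0.3000)
After 2 minutes: (0.3160, 0.3752, 0.3088)
After 3 minutes: (0.3225, 0.3646, 0.3129)
P(in Idle after 3 minutes) = 0.3129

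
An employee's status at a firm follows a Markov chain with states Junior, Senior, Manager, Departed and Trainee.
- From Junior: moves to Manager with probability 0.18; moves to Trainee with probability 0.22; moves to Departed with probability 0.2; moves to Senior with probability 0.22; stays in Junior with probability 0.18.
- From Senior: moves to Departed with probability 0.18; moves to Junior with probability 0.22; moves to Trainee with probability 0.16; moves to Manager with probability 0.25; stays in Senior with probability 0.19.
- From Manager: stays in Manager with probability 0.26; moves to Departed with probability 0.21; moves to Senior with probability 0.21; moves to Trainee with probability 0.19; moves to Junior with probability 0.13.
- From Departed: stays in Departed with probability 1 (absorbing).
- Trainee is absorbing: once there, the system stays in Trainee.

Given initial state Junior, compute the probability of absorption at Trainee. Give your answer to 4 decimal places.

0.5038

Let h(s) be the probability of absorption at Trainee starting from transient state s. Then h(Trainee) = 1 and h(Departed) = 0. By first-step analysis:
h(Junior) = 0.18·h(Junior) + 0.22·h(Senior) + 0.18·h(Manager) + 0.2·0 + 0.22·1
h(Senior) = 0.22·h(Junior) + 0.19·h(Senior) + 0.25·h(Manager) + 0.18·0 + 0.16·1
h(Manager) = 0.13·h(Junior) + 0.21·h(Senior) + 0.26·h(Manager) + 0.21·0 + 0.19·1
Solving: h(Junior) = 0.5038, h(Senior) = 0.4833, h(Manager) = 0.4824.
Starting from Junior, the probability is 0.5038.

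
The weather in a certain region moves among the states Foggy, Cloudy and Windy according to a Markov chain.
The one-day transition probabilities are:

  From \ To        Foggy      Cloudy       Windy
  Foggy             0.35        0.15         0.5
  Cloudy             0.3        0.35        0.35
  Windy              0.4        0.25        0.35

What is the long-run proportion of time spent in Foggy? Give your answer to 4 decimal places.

Let the stationary distribution be π with π = πP and π_1 + π_2 + π_3 = 1.
π_1 = 0.35·π_1 + 0.3·π_2 + 0.4·π_3
π_2 = 0.15·π_1 + 0.35·π_2 + 0.25·π_3
Solving with the normalization constraint gives π = (0.3583, 0.2380, 0.4037).
So the stationary probability of Foggy is 0.3583.

0.3583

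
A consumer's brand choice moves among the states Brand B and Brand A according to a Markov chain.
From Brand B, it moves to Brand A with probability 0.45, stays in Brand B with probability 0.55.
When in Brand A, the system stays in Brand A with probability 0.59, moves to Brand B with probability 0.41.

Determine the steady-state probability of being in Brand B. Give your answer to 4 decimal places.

0.4767

Let the stationary distribution be π with π = πP and π_1 + π_2 = 1.
π_1 = 0.55·π_1 + 0.41·π_2
Solving with the normalization constraint gives π = (0.4767, 0.5233).
So the stationary probability of Brand B is 0.4767.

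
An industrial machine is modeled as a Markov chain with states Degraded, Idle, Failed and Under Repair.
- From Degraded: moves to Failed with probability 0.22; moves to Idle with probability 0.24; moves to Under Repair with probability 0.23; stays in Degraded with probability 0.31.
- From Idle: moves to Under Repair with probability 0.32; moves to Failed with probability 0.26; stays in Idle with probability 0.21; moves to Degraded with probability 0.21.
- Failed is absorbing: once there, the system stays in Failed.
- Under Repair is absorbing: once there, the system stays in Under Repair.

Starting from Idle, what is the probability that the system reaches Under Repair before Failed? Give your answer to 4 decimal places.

Let h(s) be the probability of absorption at Under Repair starting from transient state s. Then h(Under Repair) = 1 and h(Failed) = 0. By first-step analysis:
h(Degraded) = 0.31·h(Degraded) + 0.24·h(Idle) + 0.22·0 + 0.23·1
h(Idle) = 0.21·h(Degraded) + 0.21·h(Idle) + 0.26·0 + 0.32·1
Solving: h(Degraded) = 0.5225, h(Idle) = 0.5440.
Starting from Idle, the probability is 0.5440.

0.5440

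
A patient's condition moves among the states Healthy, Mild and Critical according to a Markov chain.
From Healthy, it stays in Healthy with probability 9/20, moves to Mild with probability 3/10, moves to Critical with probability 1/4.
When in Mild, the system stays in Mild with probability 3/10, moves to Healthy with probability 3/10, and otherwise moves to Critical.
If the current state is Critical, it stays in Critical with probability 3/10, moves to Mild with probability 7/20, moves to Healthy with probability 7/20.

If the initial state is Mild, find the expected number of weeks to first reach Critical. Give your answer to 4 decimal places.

Let t(s) be the expected number of weeks to first reach Critical from state s, with t(Critical) = 0. Conditioning on the first week:
t(Healthy) = 1 + 0.45·t(Healthy) + 0.3·t(Mild)
t(Mild) = 1 + 0.3·t(Healthy) + 0.3·t(Mild)
Solving: t(Healthy) = 3.3898, t(Mild) = 2.8814.
Expected weeks from Mild to Critical: 2.8814.

2.8814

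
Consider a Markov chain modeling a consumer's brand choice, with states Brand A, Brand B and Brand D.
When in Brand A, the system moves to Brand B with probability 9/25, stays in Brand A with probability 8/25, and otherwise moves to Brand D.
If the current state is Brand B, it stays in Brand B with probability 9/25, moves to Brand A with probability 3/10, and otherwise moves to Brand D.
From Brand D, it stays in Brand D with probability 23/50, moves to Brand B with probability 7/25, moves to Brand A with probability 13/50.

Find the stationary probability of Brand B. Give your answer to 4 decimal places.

Let the stationary distribution be π with π = πP and π_1 + π_2 + π_3 = 1.
π_1 = 0.32·π_1 + 0.3·π_2 + 0.26·π_3
π_2 = 0.36·π_1 + 0.36·π_2 + 0.28·π_3
Solving with the normalization constraint gives π = (0.2906, 0.3296, 0.3798).
So the stationary probability of Brand B is 0.3296.

0.3296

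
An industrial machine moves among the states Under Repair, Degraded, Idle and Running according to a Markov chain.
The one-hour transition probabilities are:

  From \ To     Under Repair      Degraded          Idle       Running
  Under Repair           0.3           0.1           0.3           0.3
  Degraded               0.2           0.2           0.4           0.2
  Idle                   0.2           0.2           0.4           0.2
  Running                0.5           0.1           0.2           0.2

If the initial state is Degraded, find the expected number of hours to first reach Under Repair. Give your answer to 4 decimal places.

3.8462

Let t(s) be the expected number of hours to first reach Under Repair from state s, with t(Under Repair) = 0. Conditioning on the first hour:
t(Degraded) = 1 + 0.2·t(Degraded) + 0.4·t(Idle) + 0.2·t(Running)
t(Idle) = 1 + 0.2·t(Degraded) + 0.4·t(Idle) + 0.2·t(Running)
t(Running) = 1 + 0.1·t(Degraded) + 0.2·t(Idle) + 0.2·t(Running)
Solving: t(Degraded) = 3.8462, t(Idle) = 3.8462, t(Running) = 2.6923.
Expected hours from Degraded to Under Repair: 3.8462.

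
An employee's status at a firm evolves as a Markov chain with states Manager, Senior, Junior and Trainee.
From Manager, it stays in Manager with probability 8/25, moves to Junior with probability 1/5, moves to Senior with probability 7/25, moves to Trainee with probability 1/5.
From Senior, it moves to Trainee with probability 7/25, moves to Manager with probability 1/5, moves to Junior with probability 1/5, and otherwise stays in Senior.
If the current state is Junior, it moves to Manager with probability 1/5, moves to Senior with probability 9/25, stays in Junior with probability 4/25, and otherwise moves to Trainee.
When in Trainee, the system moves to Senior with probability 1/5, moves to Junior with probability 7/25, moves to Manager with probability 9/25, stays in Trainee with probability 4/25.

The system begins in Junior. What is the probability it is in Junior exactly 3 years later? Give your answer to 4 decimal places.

0.2098

Propagate the distribution vector 3 years from Junior.
After 0 years: (0.0000, 0.0000, 1.0000, 0.0000)
After 1 year: (0.2000, 0.3600, 0.1600, 0.2800)
After 2 years: (0.2688, 0.2848, 0.2160, 0.2304)
After 3 years: (0.2691, 0.2902, 0.2098, 0.2308)
P(in Junior after 3 years) = 0.2098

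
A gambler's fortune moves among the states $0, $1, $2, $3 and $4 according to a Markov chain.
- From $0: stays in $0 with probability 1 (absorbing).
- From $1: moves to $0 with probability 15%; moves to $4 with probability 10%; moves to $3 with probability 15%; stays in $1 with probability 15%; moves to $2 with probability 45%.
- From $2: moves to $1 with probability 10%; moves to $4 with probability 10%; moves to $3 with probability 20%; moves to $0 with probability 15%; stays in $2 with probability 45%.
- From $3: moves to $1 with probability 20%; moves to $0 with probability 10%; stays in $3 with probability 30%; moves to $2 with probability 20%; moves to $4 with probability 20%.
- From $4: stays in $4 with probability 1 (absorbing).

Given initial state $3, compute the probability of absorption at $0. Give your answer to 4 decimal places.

Let h(s) be the probability of absorption at $0 starting from transient state s. Then h($0) = 1 and h($4) = 0. By first-step analysis:
h($1) = 0.15·1 + 0.15·h($1) + 0.45·h($2) + 0.15·h($3) + 0.1·0
h($2) = 0.15·1 + 0.1·h($1) + 0.45·h($2) + 0.2·h($3) + 0.1·0
h($3) = 0.1·1 + 0.2·h($1) + 0.2·h($2) + 0.3·h($3) + 0.2·0
Solving: h($1) = 0.5385, h($2) = 0.5340, h($3) = 0.4493.
Starting from $3, the probability is 0.4493.

0.4493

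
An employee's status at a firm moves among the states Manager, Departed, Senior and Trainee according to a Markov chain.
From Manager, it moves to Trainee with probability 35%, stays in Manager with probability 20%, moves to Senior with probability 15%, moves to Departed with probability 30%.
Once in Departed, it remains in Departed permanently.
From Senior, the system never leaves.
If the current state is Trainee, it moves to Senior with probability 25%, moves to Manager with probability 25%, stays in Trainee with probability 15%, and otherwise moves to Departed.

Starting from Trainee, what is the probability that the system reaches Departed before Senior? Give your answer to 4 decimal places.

Let h(s) be the probability of absorption at Departed starting from transient state s. Then h(Departed) = 1 and h(Senior) = 0. By first-step analysis:
h(Manager) = 0.2·h(Manager) + 0.3·1 + 0.15·0 + 0.35·h(Trainee)
h(Trainee) = 0.25·h(Manager) + 0.35·1 + 0.25·0 + 0.15·h(Trainee)
Solving: h(Manager) = 0.6371, h(Trainee) = 0.5992.
Starting from Trainee, the probability is 0.5992.

0.5992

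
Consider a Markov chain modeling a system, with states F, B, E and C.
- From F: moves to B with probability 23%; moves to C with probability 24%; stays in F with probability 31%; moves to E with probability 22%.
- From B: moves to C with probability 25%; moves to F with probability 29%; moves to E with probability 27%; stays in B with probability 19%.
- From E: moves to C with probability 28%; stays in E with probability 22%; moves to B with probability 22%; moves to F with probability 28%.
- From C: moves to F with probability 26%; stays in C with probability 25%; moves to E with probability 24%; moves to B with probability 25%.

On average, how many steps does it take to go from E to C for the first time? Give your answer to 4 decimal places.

3.8187

Let t(s) be the expected number of steps to first reach C from state s, with t(C) = 0. Conditioning on the first step:
t(F) = 1 + 0.31·t(F) + 0.23·t(B) + 0.22·t(E)
t(B) = 1 + 0.29·t(F) + 0.19·t(B) + 0.27·t(E)
t(E) = 1 + 0.28·t(F) + 0.22·t(B) + 0.22·t(E)
Solving: t(F) = 3.9773, t(B) = 3.9314, t(E) = 3.8187.
Expected steps from E to C: 3.8187.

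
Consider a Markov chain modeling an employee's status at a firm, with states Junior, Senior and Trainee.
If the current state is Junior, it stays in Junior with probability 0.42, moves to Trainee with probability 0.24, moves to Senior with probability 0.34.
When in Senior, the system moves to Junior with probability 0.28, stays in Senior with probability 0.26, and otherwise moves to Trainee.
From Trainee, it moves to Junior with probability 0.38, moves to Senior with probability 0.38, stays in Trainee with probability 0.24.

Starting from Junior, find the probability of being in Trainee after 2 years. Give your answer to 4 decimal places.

Sum over the intermediate state after 1 year:
P = P(Junior→Junior)·P(Junior→Trainee) + P(Junior→Senior)·P(Senior→Trainee) + P(Junior→Trainee)·P(Trainee→Trainee)
  = 0.42×0.24 + 0.34×0.46 + 0.24×0.24
  = 0.1008 + 0.1564 + 0.0576 = 0.3148

0.3148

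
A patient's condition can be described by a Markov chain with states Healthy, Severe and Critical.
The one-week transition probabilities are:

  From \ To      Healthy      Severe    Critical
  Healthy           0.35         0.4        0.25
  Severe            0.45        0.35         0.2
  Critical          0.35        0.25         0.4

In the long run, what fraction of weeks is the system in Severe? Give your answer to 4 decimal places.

0.3418

Let the stationary distribution be π with π = πP and π_1 + π_2 + π_3 = 1.
π_1 = 0.35·π_1 + 0.45·π_2 + 0.35·π_3
π_2 = 0.4·π_1 + 0.35·π_2 + 0.25·π_3
Solving with the normalization constraint gives π = (0.3842, 0.3418, 0.2740).
So the stationary probability of Severe is 0.3418.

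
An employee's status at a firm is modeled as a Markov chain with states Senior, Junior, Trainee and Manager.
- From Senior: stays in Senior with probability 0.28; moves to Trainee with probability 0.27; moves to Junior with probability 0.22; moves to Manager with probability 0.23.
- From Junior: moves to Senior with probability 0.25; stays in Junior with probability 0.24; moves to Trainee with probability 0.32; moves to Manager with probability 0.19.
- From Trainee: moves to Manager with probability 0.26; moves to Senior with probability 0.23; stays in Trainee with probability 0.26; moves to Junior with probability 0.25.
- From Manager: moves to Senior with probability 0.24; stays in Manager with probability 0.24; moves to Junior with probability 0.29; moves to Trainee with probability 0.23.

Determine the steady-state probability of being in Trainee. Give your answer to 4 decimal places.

Let the stationary distribution be π with π = πP and π_1 + π_2 + π_3 + π_4 = 1.
π_1 = 0.28·π_1 + 0.25·π_2 + 0.23·π_3 + 0.24·π_4
π_2 = 0.22·π_1 + 0.24·π_2 + 0.25·π_3 + 0.29·π_4
π_3 = 0.27·π_1 + 0.32·π_2 + 0.26·π_3 + 0.23·π_4
Solving with the normalization constraint gives π = (0.2498, 0.2492, 0.2705, 0.2305).
So the stationary probability of Trainee is 0.2705.

0.2705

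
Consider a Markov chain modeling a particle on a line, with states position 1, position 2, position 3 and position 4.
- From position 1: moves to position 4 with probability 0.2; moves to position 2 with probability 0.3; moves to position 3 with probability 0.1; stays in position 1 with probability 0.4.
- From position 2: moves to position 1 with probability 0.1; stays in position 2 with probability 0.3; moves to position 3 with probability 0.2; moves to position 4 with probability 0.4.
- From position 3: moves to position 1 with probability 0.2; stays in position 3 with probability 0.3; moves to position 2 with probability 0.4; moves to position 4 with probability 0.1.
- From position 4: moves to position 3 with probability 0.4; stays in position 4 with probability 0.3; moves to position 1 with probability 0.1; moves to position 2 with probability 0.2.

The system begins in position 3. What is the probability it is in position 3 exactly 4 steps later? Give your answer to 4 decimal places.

Propagate the distribution vector 4 steps from position 3.
After 0 steps: (0.0000, 0.0000, 1.0000, 0.0000)
After 1 step: (0.2000, 0.4000, 0.3000, 0.1000)
After 2 steps: (0.1900, 0.3200, 0.2300, 0.2600)
After 3 steps: (0.1800, 0.2970, 0.2560, 0.2670)
After 4 steps: (0.1796, 0.2989, 0.2610, 0.2605)
P(in position 3 after 4 steps) = 0.2610

0.2610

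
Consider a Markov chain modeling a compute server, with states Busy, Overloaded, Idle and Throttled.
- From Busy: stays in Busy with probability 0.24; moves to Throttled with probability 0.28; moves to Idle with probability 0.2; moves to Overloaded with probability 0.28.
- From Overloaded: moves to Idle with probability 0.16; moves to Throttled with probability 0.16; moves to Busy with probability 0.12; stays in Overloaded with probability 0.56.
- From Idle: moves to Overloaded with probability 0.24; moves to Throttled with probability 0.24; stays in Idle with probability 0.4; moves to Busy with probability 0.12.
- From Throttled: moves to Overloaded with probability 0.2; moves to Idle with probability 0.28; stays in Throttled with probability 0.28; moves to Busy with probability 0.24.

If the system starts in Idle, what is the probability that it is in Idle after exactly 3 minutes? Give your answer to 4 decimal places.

Propagate the distribution vector 3 minutes from Idle.
After 0 minutes: (0.0000, 0.0000, 1.0000, 0.0000)
After 1 minute: (0.1200, 0.2400, 0.4000, 0.2400)
After 2 minutes: (0.1632, 0.3120, 0.2896, 0.2352)
After 3 minutes: (0.1678, 0.3370, 0.2643, 0.2310)
P(in Idle after 3 minutes) = 0.2643

0.2643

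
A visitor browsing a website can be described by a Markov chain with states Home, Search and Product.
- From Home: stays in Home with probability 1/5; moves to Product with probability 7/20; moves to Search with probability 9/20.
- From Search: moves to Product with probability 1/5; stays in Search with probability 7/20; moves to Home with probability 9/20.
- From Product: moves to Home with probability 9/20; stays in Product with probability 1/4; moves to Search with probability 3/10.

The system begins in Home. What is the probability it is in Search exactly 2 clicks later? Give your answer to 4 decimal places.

Sum over the intermediate state after 1 click:
P = P(Home→Home)·P(Home→Search) + P(Home→Search)·P(Search→Search) + P(Home→Product)·P(Product→Search)
  = 0.2×0.45 + 0.45×0.35 + 0.35×0.3
  = 0.0900 + 0.1575 + 0.1050 = 0.3525

0.3525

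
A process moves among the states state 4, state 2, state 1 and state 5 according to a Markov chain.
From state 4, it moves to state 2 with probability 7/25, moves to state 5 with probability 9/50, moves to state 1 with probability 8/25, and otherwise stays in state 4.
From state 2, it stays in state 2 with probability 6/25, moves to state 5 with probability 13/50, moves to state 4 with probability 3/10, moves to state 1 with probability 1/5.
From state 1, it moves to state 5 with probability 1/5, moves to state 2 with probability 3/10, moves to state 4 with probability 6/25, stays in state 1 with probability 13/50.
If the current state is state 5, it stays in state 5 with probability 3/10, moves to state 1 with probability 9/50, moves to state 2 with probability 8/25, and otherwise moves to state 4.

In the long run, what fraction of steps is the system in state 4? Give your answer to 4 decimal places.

Let the stationary distribution be π with π = πP and π_1 + π_2 + π_3 + π_4 = 1.
π_1 = 0.22·π_1 + 0.3·π_2 + 0.24·π_3 + 0.2·π_4
π_2 = 0.28·π_1 + 0.24·π_2 + 0.3·π_3 + 0.32·π_4
π_3 = 0.32·π_1 + 0.2·π_2 + 0.26·π_3 + 0.18·π_4
Solving with the normalization constraint gives π = (0.2427, 0.2829, 0.2387, 0.2357).
So the stationary probability of state 4 is 0.2427.

0.2427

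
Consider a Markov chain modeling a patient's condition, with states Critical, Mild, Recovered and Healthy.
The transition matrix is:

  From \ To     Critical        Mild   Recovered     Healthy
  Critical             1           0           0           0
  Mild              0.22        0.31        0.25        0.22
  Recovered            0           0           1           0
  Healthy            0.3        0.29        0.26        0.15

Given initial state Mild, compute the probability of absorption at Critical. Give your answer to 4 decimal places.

Let h(s) be the probability of absorption at Critical starting from transient state s. Then h(Critical) = 1 and h(Recovered) = 0. By first-step analysis:
h(Mild) = 0.22·1 + 0.31·h(Mild) + 0.25·0 + 0.22·h(Healthy)
h(Healthy) = 0.3·1 + 0.29·h(Mild) + 0.26·0 + 0.15·h(Healthy)
Solving: h(Mild) = 0.4840, h(Healthy) = 0.5181.
Starting from Mild, the probability is 0.4840.

0.4840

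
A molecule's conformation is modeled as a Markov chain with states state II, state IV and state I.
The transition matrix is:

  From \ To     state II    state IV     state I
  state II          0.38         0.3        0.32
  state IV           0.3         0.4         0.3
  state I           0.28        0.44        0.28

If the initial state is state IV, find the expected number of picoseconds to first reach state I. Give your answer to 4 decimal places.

Let t(s) be the expected number of picoseconds to first reach state I from state s, with t(state I) = 0. Conditioning on the first picosecond:
t(state II) = 1 + 0.38·t(state II) + 0.3·t(state IV)
t(state IV) = 1 + 0.3·t(state II) + 0.4·t(state IV)
Solving: t(state II) = 3.1915, t(state IV) = 3.2624.
Expected picoseconds from state IV to state I: 3.2624.

3.2624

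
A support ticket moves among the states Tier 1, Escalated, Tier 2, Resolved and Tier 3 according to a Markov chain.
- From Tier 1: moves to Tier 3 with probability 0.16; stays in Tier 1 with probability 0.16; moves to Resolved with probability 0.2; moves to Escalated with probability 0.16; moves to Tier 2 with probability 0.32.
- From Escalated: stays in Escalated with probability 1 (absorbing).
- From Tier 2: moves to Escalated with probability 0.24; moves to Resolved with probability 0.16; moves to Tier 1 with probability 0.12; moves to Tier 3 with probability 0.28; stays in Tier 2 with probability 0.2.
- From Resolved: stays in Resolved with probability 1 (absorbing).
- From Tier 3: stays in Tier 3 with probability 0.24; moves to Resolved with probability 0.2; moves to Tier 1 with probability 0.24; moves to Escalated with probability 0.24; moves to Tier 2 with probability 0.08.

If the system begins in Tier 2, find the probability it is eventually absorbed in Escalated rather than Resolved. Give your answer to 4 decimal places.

0.5634

Let h(s) be the probability of absorption at Escalated starting from transient state s. Then h(Escalated) = 1 and h(Resolved) = 0. By first-step analysis:
h(Tier 1) = 0.16·h(Tier 1) + 0.16·1 + 0.32·h(Tier 2) + 0.2·0 + 0.16·h(Tier 3)
h(Tier 2) = 0.12·h(Tier 1) + 0.24·1 + 0.2·h(Tier 2) + 0.16·0 + 0.28·h(Tier 3)
h(Tier 3) = 0.24·h(Tier 1) + 0.24·1 + 0.08·h(Tier 2) + 0.2·0 + 0.24·h(Tier 3)
Solving: h(Tier 1) = 0.5070, h(Tier 2) = 0.5634, h(Tier 3) = 0.5352.
Starting from Tier 2, the probability is 0.5634.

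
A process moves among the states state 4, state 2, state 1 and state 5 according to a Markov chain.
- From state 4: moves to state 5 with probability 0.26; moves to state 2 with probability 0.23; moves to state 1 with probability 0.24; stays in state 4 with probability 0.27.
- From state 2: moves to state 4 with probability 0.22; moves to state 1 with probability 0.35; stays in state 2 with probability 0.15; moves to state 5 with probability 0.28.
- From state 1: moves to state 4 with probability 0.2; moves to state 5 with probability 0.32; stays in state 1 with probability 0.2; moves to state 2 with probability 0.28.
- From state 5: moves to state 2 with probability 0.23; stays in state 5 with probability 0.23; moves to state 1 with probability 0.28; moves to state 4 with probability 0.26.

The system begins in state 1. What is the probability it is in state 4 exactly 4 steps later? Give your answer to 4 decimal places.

Propagate the distribution vector 4 steps from state 1.
After 0 steps: (0.0000, 0.0000, 1.0000, 0.0000)
After 1 step: (0.2000, 0.2800, 0.2000, 0.3200)
After 2 steps: (0.2388, 0.2176, 0.2756, 0.2680)
After 3 steps: (0.2371, 0.2264, 0.2636, 0.2728)
After 4 steps: (0.2375, 0.2251, 0.2653, 0.2722)
P(in state 4 after 4 steps) = 0.2375

0.2375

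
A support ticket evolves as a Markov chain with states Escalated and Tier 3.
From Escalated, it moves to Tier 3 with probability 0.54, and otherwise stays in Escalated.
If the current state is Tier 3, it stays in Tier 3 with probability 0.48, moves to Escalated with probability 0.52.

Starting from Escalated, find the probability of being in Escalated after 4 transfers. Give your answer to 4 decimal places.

Propagate the distribution vector 4 transfers from Escalated.
After 0 transfers: (1.0000, 0.0000)
After 1 transfer: (0.4600, 0.5400)
After 2 transfers: (0.4924, 0.5076)
After 3 transfers: (0.4905, 0.5095)
After 4 transfers: (0.4906, 0.5094)
P(in Escalated after 4 transfers) = 0.4906

0.4906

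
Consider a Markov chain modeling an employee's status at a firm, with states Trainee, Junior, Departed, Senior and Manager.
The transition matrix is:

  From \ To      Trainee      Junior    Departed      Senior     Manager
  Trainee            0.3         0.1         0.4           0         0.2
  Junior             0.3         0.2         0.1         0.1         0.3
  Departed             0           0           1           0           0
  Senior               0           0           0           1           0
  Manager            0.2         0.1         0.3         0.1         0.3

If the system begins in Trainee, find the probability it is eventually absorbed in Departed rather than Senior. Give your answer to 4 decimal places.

0.9085

Let h(s) be the probability of absorption at Departed starting from transient state s. Then h(Departed) = 1 and h(Senior) = 0. By first-step analysis:
h(Trainee) = 0.3·h(Trainee) + 0.1·h(Junior) + 0.4·1 + 0.2·h(Manager)
h(Junior) = 0.3·h(Trainee) + 0.2·h(Junior) + 0.1·1 + 0.1·0 + 0.3·h(Manager)
h(Manager) = 0.2·h(Trainee) + 0.1·h(Junior) + 0.3·1 + 0.1·0 + 0.3·h(Manager)
Solving: h(Trainee) = 0.9085, h(Junior) = 0.7647, h(Manager) = 0.7974.
Starting from Trainee, the probability is 0.9085.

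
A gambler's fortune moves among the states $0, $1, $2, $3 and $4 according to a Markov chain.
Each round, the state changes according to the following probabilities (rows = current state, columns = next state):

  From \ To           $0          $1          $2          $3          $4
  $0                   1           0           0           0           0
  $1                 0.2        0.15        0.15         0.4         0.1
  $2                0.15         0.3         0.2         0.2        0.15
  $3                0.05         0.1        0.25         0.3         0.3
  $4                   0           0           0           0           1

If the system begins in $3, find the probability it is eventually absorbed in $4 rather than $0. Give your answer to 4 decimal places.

0.7125

Let h(s) be the probability of absorption at $4 starting from transient state s. Then h($4) = 1 and h($0) = 0. By first-step analysis:
h($1) = 0.2·0 + 0.15·h($1) + 0.15·h($2) + 0.4·h($3) + 0.1·1
h($2) = 0.15·0 + 0.3·h($1) + 0.2·h($2) + 0.2·h($3) + 0.15·1
h($3) = 0.05·0 + 0.1·h($1) + 0.25·h($2) + 0.3·h($3) + 0.3·1
Solving: h($1) = 0.5542, h($2) = 0.5734, h($3) = 0.7125.
Starting from $3, the probability is 0.7125.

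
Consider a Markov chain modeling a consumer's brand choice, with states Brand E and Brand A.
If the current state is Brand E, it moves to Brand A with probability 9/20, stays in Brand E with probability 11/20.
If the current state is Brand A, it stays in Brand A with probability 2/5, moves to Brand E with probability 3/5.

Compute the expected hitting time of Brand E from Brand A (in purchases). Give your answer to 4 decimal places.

1.6667

Let t(s) be the expected number of purchases to first reach Brand E from state s, with t(Brand E) = 0. Conditioning on the first purchase:
t(Brand A) = 1 + 0.4·t(Brand A)
Solving: t(Brand A) = 1.6667.
Expected purchases from Brand A to Brand E: 1.6667.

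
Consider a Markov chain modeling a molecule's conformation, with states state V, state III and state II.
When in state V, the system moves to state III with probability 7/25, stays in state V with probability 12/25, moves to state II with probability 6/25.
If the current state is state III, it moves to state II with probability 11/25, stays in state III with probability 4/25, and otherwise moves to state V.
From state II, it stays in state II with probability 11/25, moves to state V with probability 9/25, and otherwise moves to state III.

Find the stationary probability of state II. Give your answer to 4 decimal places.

0.3561

Let the stationary distribution be π with π = πP and π_1 + π_2 + π_3 = 1.
π_1 = 0.48·π_1 + 0.4·π_2 + 0.36·π_3
π_2 = 0.28·π_1 + 0.16·π_2 + 0.2·π_3
Solving with the normalization constraint gives π = (0.4193, 0.2246, 0.3561).
So the stationary probability of state II is 0.3561.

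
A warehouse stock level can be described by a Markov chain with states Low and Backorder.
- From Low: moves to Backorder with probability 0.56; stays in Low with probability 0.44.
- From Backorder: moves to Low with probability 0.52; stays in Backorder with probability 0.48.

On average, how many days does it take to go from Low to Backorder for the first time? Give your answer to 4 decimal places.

1.7857

Let t(s) be the expected number of days to first reach Backorder from state s, with t(Backorder) = 0. Conditioning on the first day:
t(Low) = 1 + 0.44·t(Low)
Solving: t(Low) = 1.7857.
Expected days from Low to Backorder: 1.7857.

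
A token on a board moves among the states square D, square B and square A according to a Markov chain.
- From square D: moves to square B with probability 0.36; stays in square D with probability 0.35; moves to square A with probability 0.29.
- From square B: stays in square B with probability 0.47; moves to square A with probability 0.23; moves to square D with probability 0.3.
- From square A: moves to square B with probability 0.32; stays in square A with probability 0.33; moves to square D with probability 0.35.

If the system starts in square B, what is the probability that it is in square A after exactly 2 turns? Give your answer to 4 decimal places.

Sum over the intermediate state after 1 turn:
P = P(square B→square D)·P(square D→square A) + P(square B→square B)·P(square B→square A) + P(square B→square A)·P(square A→square A)
  = 0.3×0.29 + 0.47×0.23 + 0.23×0.33
  = 0.0870 + 0.1081 + 0.0759 = 0.2710

0.2710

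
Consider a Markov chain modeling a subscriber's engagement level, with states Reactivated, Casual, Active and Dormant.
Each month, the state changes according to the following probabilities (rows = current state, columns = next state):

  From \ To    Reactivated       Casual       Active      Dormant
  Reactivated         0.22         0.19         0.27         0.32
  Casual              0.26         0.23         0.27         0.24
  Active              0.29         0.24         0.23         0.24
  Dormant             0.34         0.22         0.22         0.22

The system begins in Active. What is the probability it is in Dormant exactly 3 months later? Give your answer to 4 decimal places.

0.2568

Propagate the distribution vector 3 months from Active.
After 0 months: (0.0000, 0.0000, 1.0000, 0.0000)
After 1 month: (0.2900, 0.2400, 0.2300, 0.2400)
After 2 months: (0.2745, 0.2183, 0.2488, 0.2584)
After 3 months: (0.2772, 0.2189, 0.2471, 0.2568)
P(in Dormant after 3 months) = 0.2568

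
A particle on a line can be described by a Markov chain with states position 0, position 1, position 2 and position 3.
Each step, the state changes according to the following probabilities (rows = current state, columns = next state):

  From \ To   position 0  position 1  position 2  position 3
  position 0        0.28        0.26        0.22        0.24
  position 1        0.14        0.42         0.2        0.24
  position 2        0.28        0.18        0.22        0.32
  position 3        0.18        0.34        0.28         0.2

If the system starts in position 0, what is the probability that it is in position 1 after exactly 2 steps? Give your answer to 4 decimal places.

Propagate the distribution vector 2 steps from position 0.
After 0 steps: (1.0000, 0.0000, 0.0000, 0.0000)
After 1 step: (0.2800, 0.2600, 0.2200, 0.2400)
After 2 steps: (0.2196, 0.3032, 0.2292, 0.2480)
P(in position 1 after 2 steps) = 0.3032

0.3032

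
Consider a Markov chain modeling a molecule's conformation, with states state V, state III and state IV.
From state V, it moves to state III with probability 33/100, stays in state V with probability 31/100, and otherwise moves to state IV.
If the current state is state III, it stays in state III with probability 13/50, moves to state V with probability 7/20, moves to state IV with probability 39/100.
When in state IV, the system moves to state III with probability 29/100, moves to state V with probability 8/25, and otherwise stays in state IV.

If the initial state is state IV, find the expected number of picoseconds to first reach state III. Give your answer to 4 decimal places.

3.3039

Let t(s) be the expected number of picoseconds to first reach state III from state s, with t(state III) = 0. Conditioning on the first picosecond:
t(state V) = 1 + 0.31·t(state V) + 0.36·t(state IV)
t(state IV) = 1 + 0.32·t(state V) + 0.39·t(state IV)
Solving: t(state V) = 3.1730, t(state IV) = 3.3039.
Expected picoseconds from state IV to state III: 3.3039.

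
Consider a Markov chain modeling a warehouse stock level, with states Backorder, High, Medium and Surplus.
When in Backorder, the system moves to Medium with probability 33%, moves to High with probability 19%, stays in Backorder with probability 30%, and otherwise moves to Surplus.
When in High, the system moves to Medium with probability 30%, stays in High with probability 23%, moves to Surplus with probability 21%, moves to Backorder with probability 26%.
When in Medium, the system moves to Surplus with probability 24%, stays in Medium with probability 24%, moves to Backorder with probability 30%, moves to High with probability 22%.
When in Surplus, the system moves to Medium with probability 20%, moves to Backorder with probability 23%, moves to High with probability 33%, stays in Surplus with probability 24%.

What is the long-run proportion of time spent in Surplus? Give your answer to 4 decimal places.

Let the stationary distribution be π with π = πP and π_1 + π_2 + π_3 + π_4 = 1.
π_1 = 0.3·π_1 + 0.26·π_2 + 0.3·π_3 + 0.23·π_4
π_2 = 0.19·π_1 + 0.23·π_2 + 0.22·π_3 + 0.33·π_4
π_3 = 0.33·π_1 + 0.3·π_2 + 0.24·π_3 + 0.2·π_4
Solving with the normalization constraint gives π = (0.2753, 0.2379, 0.2704, 0.2163).
So the stationary probability of Surplus is 0.2163.

0.2163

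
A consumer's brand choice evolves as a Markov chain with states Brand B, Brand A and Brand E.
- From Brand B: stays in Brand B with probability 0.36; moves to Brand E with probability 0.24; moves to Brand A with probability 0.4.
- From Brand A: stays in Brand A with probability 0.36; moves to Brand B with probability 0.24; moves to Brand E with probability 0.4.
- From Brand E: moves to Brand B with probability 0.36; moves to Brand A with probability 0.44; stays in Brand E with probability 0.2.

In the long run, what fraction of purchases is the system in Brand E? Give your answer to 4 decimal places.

Let the stationary distribution be π with π = πP and π_1 + π_2 + π_3 = 1.
π_1 = 0.36·π_1 + 0.24·π_2 + 0.36·π_3
π_2 = 0.4·π_1 + 0.36·π_2 + 0.44·π_3
Solving with the normalization constraint gives π = (0.3125, 0.3958, 0.2917).
So the stationary probability of Brand E is 0.2917.

0.2917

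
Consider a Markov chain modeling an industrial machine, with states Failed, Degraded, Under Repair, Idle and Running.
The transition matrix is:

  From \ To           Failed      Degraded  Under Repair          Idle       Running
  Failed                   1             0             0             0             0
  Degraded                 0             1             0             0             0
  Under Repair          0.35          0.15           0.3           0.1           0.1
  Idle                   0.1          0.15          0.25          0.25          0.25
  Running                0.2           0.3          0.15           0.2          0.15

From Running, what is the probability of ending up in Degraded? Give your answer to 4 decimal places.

0.5341

Let h(s) be the probability of absorption at Degraded starting from transient state s. Then h(Degraded) = 1 and h(Failed) = 0. By first-step analysis:
h(Under Repair) = 0.35·0 + 0.15·1 + 0.3·h(Under Repair) + 0.1·h(Idle) + 0.1·h(Running)
h(Idle) = 0.1·0 + 0.15·1 + 0.25·h(Under Repair) + 0.25·h(Idle) + 0.25·h(Running)
h(Running) = 0.2·0 + 0.3·1 + 0.15·h(Under Repair) + 0.2·h(Idle) + 0.15·h(Running)
Solving: h(Under Repair) = 0.3618, h(Idle) = 0.4986, h(Running) = 0.5341.
Starting from Running, the probability is 0.5341.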